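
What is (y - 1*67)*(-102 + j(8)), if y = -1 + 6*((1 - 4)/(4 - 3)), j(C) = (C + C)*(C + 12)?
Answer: -18748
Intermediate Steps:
j(C) = 2*C*(12 + C) (j(C) = (2*C)*(12 + C) = 2*C*(12 + C))
y = -19 (y = -1 + 6*(-3/1) = -1 + 6*(-3*1) = -1 + 6*(-3) = -1 - 18 = -19)
(y - 1*67)*(-102 + j(8)) = (-19 - 1*67)*(-102 + 2*8*(12 + 8)) = (-19 - 67)*(-102 + 2*8*20) = -86*(-102 + 320) = -86*218 = -18748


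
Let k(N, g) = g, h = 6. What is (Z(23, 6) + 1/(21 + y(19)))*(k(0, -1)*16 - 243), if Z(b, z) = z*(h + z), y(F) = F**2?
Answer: -7123795/382 ≈ -18649.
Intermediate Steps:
Z(b, z) = z*(6 + z)
(Z(23, 6) + 1/(21 + y(19)))*(k(0, -1)*16 - 243) = (6*(6 + 6) + 1/(21 + 19**2))*(-1*16 - 243) = (6*12 + 1/(21 + 361))*(-16 - 243) = (72 + 1/382)*(-259) = (27505/382)*(-259) = -7123795/382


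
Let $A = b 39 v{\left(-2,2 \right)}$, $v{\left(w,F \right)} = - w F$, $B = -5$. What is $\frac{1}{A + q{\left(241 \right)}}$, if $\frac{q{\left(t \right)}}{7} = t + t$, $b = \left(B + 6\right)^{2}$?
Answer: $\frac{1}{3530} \approx 0.00028329$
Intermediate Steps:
$v{\left(w,F \right)} = - F w$
$b = 1$ ($b = \left(-5 + 6\right)^{2} = 1^{2} = 1$)
$q{\left(t \right)} = 14 t$ ($q{\left(t \right)} = 7 \left(t + t\right) = 7 \cdot 2 t = 14 t$)
$A = 156$ ($A = 1 \cdot 39 \left(\left(-1\right) 2 \left(-2\right)\right) = 39 \cdot 4 = 156$)
$\frac{1}{A + q{\left(241 \right)}} = \frac{1}{156 + 14 \cdot 241} = \frac{1}{156 + 3374} = \frac{1}{3530}$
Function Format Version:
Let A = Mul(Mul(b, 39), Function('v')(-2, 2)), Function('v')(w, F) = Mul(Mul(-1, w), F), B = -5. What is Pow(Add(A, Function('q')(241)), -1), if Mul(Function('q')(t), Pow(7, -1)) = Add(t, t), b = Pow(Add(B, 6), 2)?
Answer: Rational(1, 3530) ≈ 0.00028329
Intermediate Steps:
Function('v')(w, F) = Mul(-1, F, w)
b = 1 (b = Pow(Add(-5, 6), 2) = Pow(1, 2) = 1)
Function('q')(t) = Mul(14, t) (Function('q')(t) = Mul(7, Add(t, t)) = Mul(7, Mul(2, t)) = Mul(14, t))
A = 156 (A = Mul(Mul(1, 39), Mul(-1, 2, -2)) = Mul(39, 4) = 156)
Pow(Add(A, Function('q')(241)), -1) = Pow(Add(156, Mul(14, 241)), -1) = Pow(Add(156, 3374), -1) = Pow(3530, -1) = Rational(1, 3530)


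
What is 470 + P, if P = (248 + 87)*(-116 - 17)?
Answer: -44085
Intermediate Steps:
P = -44555 (P = 335*(-133) = -44555)
470 + P = 470 - 44555 = -44085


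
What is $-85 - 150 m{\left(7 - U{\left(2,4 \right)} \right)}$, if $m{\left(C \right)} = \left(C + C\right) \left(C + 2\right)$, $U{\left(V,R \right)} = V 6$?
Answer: $-4585$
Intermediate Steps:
$U{\left(V,R \right)} = 6 V$
$m{\left(C \right)} = 2 C \left(2 + C\right)$
$-85 - 150 m{\left(7 - U{\left(2,4 \right)} \right)} = -85 - 150 \cdot 2 \left(7 - 6 \cdot 2\right) \left(2 + \left(7 - 6 \cdot 2\right)\right) = -85 - 150 \cdot 2 \left(7 - 12\right) \left(2 + \left(7 - 12\right)\right) = -85 - 150 \cdot 2 \left(-5\right) \left(2 - 5\right) = -85 - 150 \cdot 2 \left(-5\right) \left(-3\right) = -85 - 4500 = -4585$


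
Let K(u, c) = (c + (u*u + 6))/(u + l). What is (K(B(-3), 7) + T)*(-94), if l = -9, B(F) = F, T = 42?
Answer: -11327/3 ≈ -3775.7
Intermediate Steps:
K(u, c) = (6 + c + u²)/(-9 + u) (K(u, c) = (c + (u*u + 6))/(u - 9) = (c + (u² + 6))/(-9 + u) = (c + (6 + u²))/(-9 + u) = (6 + c + u²)/(-9 + u))
(K(B(-3), 7) + T)*(-94) = ((6 + 7 + (-3)²)/(-9 - 3) + 42)*(-94) = ((6 + 7 + 9)/(-12) + 42)*(-94) = (-1/12*22 + 42)*(-94) = (-11/6 + 42)*(-94) = (241/6)*(-94) = -11327/3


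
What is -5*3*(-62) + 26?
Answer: 956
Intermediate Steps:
-5*3*(-62) + 26 = -15*(-62) + 26 = 930 + 26 = 956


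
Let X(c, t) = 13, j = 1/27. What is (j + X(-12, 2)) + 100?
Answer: 3052/27 ≈ 113.04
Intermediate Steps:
j = 1/27 ≈ 0.037037
(j + X(-12, 2)) + 100 = (1/27 + 13) + 100 = 352/27 + 100 = 3052/27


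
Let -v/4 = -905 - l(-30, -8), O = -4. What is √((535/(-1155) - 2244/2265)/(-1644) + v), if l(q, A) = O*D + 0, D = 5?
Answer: √8083926555885276635/47786970 ≈ 59.498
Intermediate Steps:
l(q, A) = -20 (l(q, A) = -4*5 + 0 = -20 + 0 = -20)
v = 3540 (v = -4*(-905 - 1*(-20)) = -4*(-905 + 20) = -4*(-885) = 3540)
√((535/(-1155) - 2244/2265)/(-1644) + v) = √((535/(-1155) - 2244/2265)/(-1644) + 3540) = √((535*(-1/1155) - 2244*1/2265)*(-1/1644) + 3540) = √((-107/231 - 748/755)*(-1/1644) + 3540) = √(-253573/174405*(-1/1644) + 3540) = √(253573/286721820 + 3540) = √(1014995496373/286721820) = √8083926555885276635/47786970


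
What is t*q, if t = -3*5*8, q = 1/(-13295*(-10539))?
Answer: -8/9341067 ≈ -8.5643e-7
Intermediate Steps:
q = 1/140116005 (q = -1/13295*(-1/10539) = 1/140116005 ≈ 7.1369e-9)
t = -120 (t = -15*8 = -120)
t*q = -120*1/140116005 = -8/9341067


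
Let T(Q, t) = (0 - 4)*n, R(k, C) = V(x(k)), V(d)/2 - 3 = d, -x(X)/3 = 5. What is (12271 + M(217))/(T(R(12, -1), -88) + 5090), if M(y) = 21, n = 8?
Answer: 6146/2529 ≈ 2.4302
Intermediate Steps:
x(X) = -15 (x(X) = -3*5 = -15)
V(d) = 6 + 2*d
R(k, C) = -24 (R(k, C) = 6 + 2*(-15) = 6 - 30 = -24)
T(Q, t) = -32 (T(Q, t) = (0 - 4)*8 = -4*8 = -32)
(12271 + M(217))/(T(R(12, -1), -88) + 5090) = (12271 + 21)/(-32 + 5090) = 12292/5058 = 12292*(1/5058) = 6146/2529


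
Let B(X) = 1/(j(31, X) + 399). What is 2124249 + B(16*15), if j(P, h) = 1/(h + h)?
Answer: 406838293209/191521 ≈ 2.1242e+6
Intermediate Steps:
j(P, h) = 1/(2*h)
B(X) = 1/(399 + 1/(2*X)) (B(X) = 1/(1/(2*X) + 399) = 1/(399 + 1/(2*X)))
2124249 + B(16*15) = 2124249 + 2*(16*15)/(1 + 798*(16*15)) = 2124249 + 2*240/(1 + 798*240) = 2124249 + 2*240/(1 + 191520) = 2124249 + 2*240/191521 = 2124249 + 2*240*(1/191521) = 2124249 + 480/191521 = 406838293209/191521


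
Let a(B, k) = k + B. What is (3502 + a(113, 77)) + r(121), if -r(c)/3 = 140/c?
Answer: 446312/121 ≈ 3688.5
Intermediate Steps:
r(c) = -420/c
a(B, k) = B + k
(3502 + a(113, 77)) + r(121) = (3502 + (113 + 77)) - 420/121 = (3502 + 190) - 420*1/121 = 3692 - 420/121 = 446312/121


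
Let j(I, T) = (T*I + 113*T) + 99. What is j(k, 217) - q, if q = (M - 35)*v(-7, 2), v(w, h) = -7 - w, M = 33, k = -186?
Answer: -15742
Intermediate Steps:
j(I, T) = 99 + 113*T + I*T (j(I, T) = (I*T + 113*T) + 99 = (113*T + I*T) + 99 = 99 + 113*T + I*T)
q = 0 (q = (33 - 35)*(-7 - 1*(-7)) = -2*(-7 + 7) = -2*0 = 0)
j(k, 217) - q = (99 + 113*217 - 186*217) - 1*0 = (99 + 24521 - 40362) + 0 = -15742 + 0 = -15742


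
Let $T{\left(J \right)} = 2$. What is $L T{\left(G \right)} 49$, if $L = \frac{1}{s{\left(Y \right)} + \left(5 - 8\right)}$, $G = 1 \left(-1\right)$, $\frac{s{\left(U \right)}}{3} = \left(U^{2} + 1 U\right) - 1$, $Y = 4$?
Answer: $\frac{49}{27} \approx 1.8148$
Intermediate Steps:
$s{\left(U \right)} = -3 + 3 U + 3 U^{2}$ ($s{\left(U \right)} = 3 \left(\left(U^{2} + 1 U\right) - 1\right) = 3 \left(\left(U^{2} + U\right) - 1\right) = 3 \left(\left(U + U^{2}\right) - 1\right) = 3 \left(-1 + U + U^{2}\right) = -3 + 3 U + 3 U^{2}$)
$G = -1$
$L = \frac{1}{54}$ ($L = \frac{1}{\left(-3 + 3 \cdot 4 + 3 \cdot 4^{2}\right) + \left(5 - 8\right)} = \frac{1}{\left(-3 + 12 + 3 \cdot 16\right) - 3} = \frac{1}{\left(-3 + 12 + 48\right) - 3} = \frac{1}{57 - 3} = \frac{1}{54} \approx 0.018519$)
$L T{\left(G \right)} 49 = \frac{2 \cdot 49}{54} = \frac{1}{54} \cdot 98 = \frac{49}{27}$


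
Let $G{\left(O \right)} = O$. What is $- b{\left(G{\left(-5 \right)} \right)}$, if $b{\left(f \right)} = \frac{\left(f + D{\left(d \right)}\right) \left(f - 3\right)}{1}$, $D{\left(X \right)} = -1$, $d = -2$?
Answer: $-48$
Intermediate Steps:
$b{\left(f \right)} = \left(-1 + f\right) \left(-3 + f\right)$ ($b{\left(f \right)} = \frac{\left(f - 1\right) \left(f - 3\right)}{1} = \left(-1 + f\right) \left(-3 + f\right) 1 = \left(-1 + f\right) \left(-3 + f\right)$)
$- b{\left(G{\left(-5 \right)} \right)} = - (3 + \left(-5\right)^{2} - -20) = - (3 + 25 + 20) = \left(-1\right) 48 = -48$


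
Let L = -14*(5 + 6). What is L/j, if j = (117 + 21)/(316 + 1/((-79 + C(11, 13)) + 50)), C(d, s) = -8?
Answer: -300069/851 ≈ -352.61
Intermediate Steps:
L = -154 (L = -14*11 = -154)
j = 1702/3897 (j = (117 + 21)/(316 + 1/((-79 - 8) + 50)) = 138/(316 + 1/(-87 + 50)) = 138/(316 + 1/(-37)) = 138/(316 - 1/37) = 138/(11691/37) = 138*(37/11691) = 1702/3897 ≈ 0.43675)
L/j = -154/1702/3897 = -154*3897/1702 = -300069/851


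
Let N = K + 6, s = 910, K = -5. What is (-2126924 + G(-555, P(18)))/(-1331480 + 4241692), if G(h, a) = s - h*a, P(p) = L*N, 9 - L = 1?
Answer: -1060787/1455106 ≈ -0.72901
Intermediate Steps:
L = 8 (L = 9 - 1*1 = 9 - 1 = 8)
N = 1 (N = -5 + 6 = 1)
P(p) = 8 (P(p) = 8*1 = 8)
G(h, a) = 910 - a*h (G(h, a) = 910 - h*a = 910 - a*h)
(-2126924 + G(-555, P(18)))/(-1331480 + 4241692) = (-2126924 + (910 - 1*8*(-555)))/(-1331480 + 4241692) = (-2126924 + (910 + 4440))/2910212 = (-2126924 + 5350)*(1/2910212) = -2121574*1/2910212 = -1060787/1455106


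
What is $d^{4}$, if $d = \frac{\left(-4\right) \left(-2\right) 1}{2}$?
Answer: $256$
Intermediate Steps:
$d = 4$ ($d = 8 \cdot 1 \cdot \frac{1}{2} = 8 \cdot \frac{1}{2} = 4$)
$d^{4} = 4^{4} = 256$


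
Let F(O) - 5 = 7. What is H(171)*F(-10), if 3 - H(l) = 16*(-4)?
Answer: 804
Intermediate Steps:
F(O) = 12 (F(O) = 5 + 7 = 12)
H(l) = 67 (H(l) = 3 - 16*(-4) = 3 - 1*(-64) = 3 + 64 = 67)
H(171)*F(-10) = 67*12 = 804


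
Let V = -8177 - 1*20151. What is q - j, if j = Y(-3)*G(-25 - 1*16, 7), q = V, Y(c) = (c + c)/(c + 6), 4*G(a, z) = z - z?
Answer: -28328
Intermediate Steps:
G(a, z) = 0 (G(a, z) = (z - z)/4 = (¼)*0 = 0)
Y(c) = 2*c/(6 + c) (Y(c) = (2*c)/(6 + c) = 2*c/(6 + c))
V = -28328 (V = -8177 - 20151 = -28328)
q = -28328
j = 0 (j = (2*(-3)/(6 - 3))*0 = (2*(-3)/3)*0 = (2*(-3)*(⅓))*0 = -2*0 = 0)
q - j = -28328 - 1*0 = -28328 + 0 = -28328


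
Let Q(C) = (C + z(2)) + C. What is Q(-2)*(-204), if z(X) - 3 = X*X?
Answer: -612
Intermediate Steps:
z(X) = 3 + X**2 (z(X) = 3 + X*X = 3 + X**2)
Q(C) = 7 + 2*C (Q(C) = (C + (3 + 2**2)) + C = (C + (3 + 4)) + C = (C + 7) + C = (7 + C) + C = 7 + 2*C)
Q(-2)*(-204) = (7 + 2*(-2))*(-204) = (7 - 4)*(-204) = 3*(-204) = -612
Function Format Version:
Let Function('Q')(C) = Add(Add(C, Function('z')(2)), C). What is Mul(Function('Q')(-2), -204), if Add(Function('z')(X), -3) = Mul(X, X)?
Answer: -612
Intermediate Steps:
Function('z')(X) = Add(3, Pow(X, 2)) (Function('z')(X) = Add(3, Mul(X, X)) = Add(3, Pow(X, 2)))
Function('Q')(C) = Add(7, Mul(2, C)) (Function('Q')(C) = Add(Add(C, Add(3, Pow(2, 2))), C) = Add(Add(C, Add(3, 4)), C) = Add(Add(C, 7), C) = Add(Add(7, C), C) = Add(7, Mul(2, C)))
Mul(Function('Q')(-2), -204) = Mul(Add(7, Mul(2, -2)), -204) = Mul(Add(7, -4), -204) = Mul(3, -204) = -612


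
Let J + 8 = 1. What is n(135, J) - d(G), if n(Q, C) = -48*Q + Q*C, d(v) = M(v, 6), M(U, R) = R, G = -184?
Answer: -7431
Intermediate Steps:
d(v) = 6
J = -7 (J = -8 + 1 = -7)
n(Q, C) = -48*Q + C*Q
n(135, J) - d(G) = 135*(-48 - 7) - 1*6 = 135*(-55) - 6 = -7425 - 6 = -7431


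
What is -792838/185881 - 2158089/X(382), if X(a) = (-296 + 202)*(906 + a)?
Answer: 305157259073/22504984432 ≈ 13.560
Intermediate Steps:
X(a) = -85164 - 94*a (X(a) = -94*(906 + a) = -85164 - 94*a)
-792838/185881 - 2158089/X(382) = -792838/185881 - 2158089/(-85164 - 94*382) = -792838*1/185881 - 2158089/(-85164 - 35908) = -792838/185881 - 2158089/(-121072) = -792838/185881 - 2158089*(-1/121072) = -792838/185881 + 2158089/121072 = 305157259073/22504984432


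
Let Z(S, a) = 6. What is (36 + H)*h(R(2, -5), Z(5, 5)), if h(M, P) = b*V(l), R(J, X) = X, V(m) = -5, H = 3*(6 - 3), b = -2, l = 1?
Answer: 450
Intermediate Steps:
H = 9 (H = 3*3 = 9)
h(M, P) = 10 (h(M, P) = -2*(-5) = 10)
(36 + H)*h(R(2, -5), Z(5, 5)) = (36 + 9)*10 = 45*10 = 450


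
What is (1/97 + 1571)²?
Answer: 23222102544/9409 ≈ 2.4681e+6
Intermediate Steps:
(1/97 + 1571)² = (152388/97)² = 23222102544/9409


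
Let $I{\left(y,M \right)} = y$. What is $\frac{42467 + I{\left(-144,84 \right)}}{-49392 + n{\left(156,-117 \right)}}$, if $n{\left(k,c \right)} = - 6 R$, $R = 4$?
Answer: $- \frac{42323}{49416} \approx -0.85646$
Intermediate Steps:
$n{\left(k,c \right)} = -24$ ($n{\left(k,c \right)} = \left(-6\right) 4 = -24$)
$\frac{42467 + I{\left(-144,84 \right)}}{-49392 + n{\left(156,-117 \right)}} = \frac{42467 - 144}{-49392 - 24} = \frac{42323}{-49416} = 42323 \left(- \frac{1}{49416}\right) = - \frac{42323}{49416}$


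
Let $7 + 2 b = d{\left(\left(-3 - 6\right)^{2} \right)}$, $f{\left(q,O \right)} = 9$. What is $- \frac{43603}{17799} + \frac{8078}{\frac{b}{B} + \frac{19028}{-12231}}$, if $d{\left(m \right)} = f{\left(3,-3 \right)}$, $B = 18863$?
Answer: $- \frac{33187689864657265}{6388291294467} \approx -5195.1$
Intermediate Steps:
$d{\left(m \right)} = 9$
$b = 1$ ($b = - \frac{7}{2} + \frac{1}{2} \cdot 9 = - \frac{7}{2} + \frac{9}{2} = 1$)
$- \frac{43603}{17799} + \frac{8078}{\frac{b}{B} + \frac{19028}{-12231}} = - \frac{43603}{17799} + \frac{8078}{1 \cdot \frac{1}{18863} + \frac{19028}{-12231}} = \left(-43603\right) \frac{1}{17799} + \frac{8078}{1 \cdot \frac{1}{18863} + 19028 \left(- \frac{1}{12231}\right)} = - \frac{43603}{17799} + \frac{8078}{\frac{1}{18863} - \frac{19028}{12231}} = - \frac{43603}{17799} + \frac{8078}{- \frac{358912933}{230713353}} = - \frac{43603}{17799} + 8078 \left(- \frac{230713353}{358912933}\right) = - \frac{43603}{17799} - \frac{1863702465534}{358912933} = - \frac{33187689864657265}{6388291294467}$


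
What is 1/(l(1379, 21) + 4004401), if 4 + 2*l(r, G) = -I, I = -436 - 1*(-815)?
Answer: 2/8008419 ≈ 2.4974e-7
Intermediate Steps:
I = 379 (I = -436 + 815 = 379)
l(r, G) = -383/2 (l(r, G) = -2 + (-1*379)/2 = -2 + (½)*(-379) = -2 - 379/2 = -383/2)
1/(l(1379, 21) + 4004401) = 1/(-383/2 + 4004401) = 1/(8008419/2) = 2/8008419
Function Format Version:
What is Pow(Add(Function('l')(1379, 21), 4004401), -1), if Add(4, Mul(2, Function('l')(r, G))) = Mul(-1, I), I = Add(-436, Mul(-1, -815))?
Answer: Rational(2, 8008419) ≈ 2.4974e-7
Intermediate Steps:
I = 379 (I = Add(-436, 815) = 379)
Function('l')(r, G) = Rational(-383, 2) (Function('l')(r, G) = Add(-2, Mul(Rational(1, 2), Mul(-1, 379))) = Add(-2, Mul(Rational(1, 2), -379)) = Add(-2, Rational(-379, 2)) = Rational(-383, 2))
Pow(Add(Function('l')(1379, 21), 4004401), -1) = Pow(Add(Rational(-383, 2), 4004401), -1) = Pow(Rational(8008419, 2), -1) = Rational(2, 8008419)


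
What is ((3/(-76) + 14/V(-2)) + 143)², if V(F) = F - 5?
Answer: 114768369/5776 ≈ 19870.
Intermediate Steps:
V(F) = -5 + F
((3/(-76) + 14/V(-2)) + 143)² = ((3/(-76) + 14/(-5 - 2)) + 143)² = ((3*(-1/76) + 14/(-7)) + 143)² = ((-3/76 + 14*(-⅐)) + 143)² = ((-3/76 - 2) + 143)² = (-155/76 + 143)² = (10713/76)² = 114768369/5776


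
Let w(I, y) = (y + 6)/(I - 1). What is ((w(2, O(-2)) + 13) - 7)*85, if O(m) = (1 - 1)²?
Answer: 1020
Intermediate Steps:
O(m) = 0 (O(m) = 0² = 0)
w(I, y) = (6 + y)/(-1 + I)
((w(2, O(-2)) + 13) - 7)*85 = (((6 + 0)/(-1 + 2) + 13) - 7)*85 = ((6/1 + 13) - 7)*85 = ((1*6 + 13) - 7)*85 = ((6 + 13) - 7)*85 = (19 - 7)*85 = 12*85 = 1020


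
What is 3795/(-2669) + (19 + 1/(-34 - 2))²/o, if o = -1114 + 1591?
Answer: -1100979499/1649954448 ≈ -0.66728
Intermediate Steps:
o = 477
3795/(-2669) + (19 + 1/(-34 - 2))²/o = 3795/(-2669) + (19 + 1/(-34 - 2))²/477 = 3795*(-1/2669) + (19 + 1/(-36))²*(1/477) = -3795/2669 + (19 - 1/36)²*(1/477) = -3795/2669 + (683/36)²*(1/477) = -3795/2669 + (466489/1296)*(1/477) = -3795/2669 + 466489/618192 = -1100979499/1649954448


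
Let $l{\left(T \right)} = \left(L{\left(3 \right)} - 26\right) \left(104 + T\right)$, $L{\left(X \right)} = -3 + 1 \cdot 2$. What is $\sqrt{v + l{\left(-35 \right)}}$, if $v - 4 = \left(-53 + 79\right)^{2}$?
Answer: $13 i \sqrt{7} \approx 34.395 i$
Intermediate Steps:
$L{\left(X \right)} = -1$ ($L{\left(X \right)} = -3 + 2 = -1$)
$l{\left(T \right)} = -2808 - 27 T$ ($l{\left(T \right)} = \left(-1 - 26\right) \left(104 + T\right) = - 27 \left(104 + T\right) = -2808 - 27 T$)
$v = 680$ ($v = 4 + \left(-53 + 79\right)^{2} = 4 + 26^{2} = 4 + 676 = 680$)
$\sqrt{v + l{\left(-35 \right)}} = \sqrt{680 - 1863} = \sqrt{-1183} = 13 i \sqrt{7}$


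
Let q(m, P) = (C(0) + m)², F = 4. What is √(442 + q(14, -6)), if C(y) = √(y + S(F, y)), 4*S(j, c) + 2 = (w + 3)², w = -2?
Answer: √(2551 + 56*I)/2 ≈ 25.255 + 0.27717*I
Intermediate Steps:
S(j, c) = -¼ (S(j, c) = -½ + (-2 + 3)²/4 = -½ + (¼)*1² = -½ + (¼)*1 = -½ + ¼ = -¼)
C(y) = √(-¼ + y) (C(y) = √(y - ¼) = √(-¼ + y))
q(m, P) = (m + I/2)² (q(m, P) = (√(-1 + 4*0)/2 + m)² = (√(-1 + 0)/2 + m)² = (√(-1)/2 + m)² = (I/2 + m)² = (m + I/2)²)
√(442 + q(14, -6)) = √(442 + (I + 2*14)²/4) = √(442 + (I + 28)²/4) = √(442 + (28 + I)²/4)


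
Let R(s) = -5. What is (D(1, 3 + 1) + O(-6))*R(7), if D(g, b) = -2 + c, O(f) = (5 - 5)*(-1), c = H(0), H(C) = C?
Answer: 10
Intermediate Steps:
c = 0
O(f) = 0 (O(f) = 0*(-1) = 0)
D(g, b) = -2 (D(g, b) = -2 + 0 = -2)
(D(1, 3 + 1) + O(-6))*R(7) = (-2 + 0)*(-5) = -2*(-5) = 10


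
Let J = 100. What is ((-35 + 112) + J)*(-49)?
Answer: -8673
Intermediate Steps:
((-35 + 112) + J)*(-49) = ((-35 + 112) + 100)*(-49) = (77 + 100)*(-49) = 177*(-49) = -8673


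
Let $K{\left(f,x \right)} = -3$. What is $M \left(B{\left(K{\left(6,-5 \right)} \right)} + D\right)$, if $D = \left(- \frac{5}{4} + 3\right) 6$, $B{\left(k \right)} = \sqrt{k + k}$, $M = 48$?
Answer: $504 + 48 i \sqrt{6} \approx 504.0 + 117.58 i$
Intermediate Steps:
$B{\left(k \right)} = \sqrt{2} \sqrt{k}$ ($B{\left(k \right)} = \sqrt{2 k} = \sqrt{2} \sqrt{k}$)
$D = \frac{21}{2}$ ($D = \left(\left(-5\right) \frac{1}{4} + 3\right) 6 = \left(- \frac{5}{4} + 3\right) 6 = \frac{7}{4} \cdot 6 = \frac{21}{2} \approx 10.5$)
$M \left(B{\left(K{\left(6,-5 \right)} \right)} + D\right) = 48 \left(\sqrt{2} \sqrt{-3} + \frac{21}{2}\right) = 48 \left(\sqrt{2} i \sqrt{3} + \frac{21}{2}\right) = 48 \left(i \sqrt{6} + \frac{21}{2}\right) = 48 \left(\frac{21}{2} + i \sqrt{6}\right) = 504 + 48 i \sqrt{6}$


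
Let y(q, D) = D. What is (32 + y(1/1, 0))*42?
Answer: 1344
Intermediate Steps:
(32 + y(1/1, 0))*42 = (32 + 0)*42 = 32*42 = 1344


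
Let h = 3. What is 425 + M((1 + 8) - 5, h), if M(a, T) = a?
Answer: 429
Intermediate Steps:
425 + M((1 + 8) - 5, h) = 425 + ((1 + 8) - 5) = 425 + (9 - 5) = 425 + 4 = 429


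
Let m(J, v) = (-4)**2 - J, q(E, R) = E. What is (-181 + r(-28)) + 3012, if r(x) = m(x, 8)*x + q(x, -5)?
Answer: 1571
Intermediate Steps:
m(J, v) = 16 - J
r(x) = x + x*(16 - x) (r(x) = (16 - x)*x + x = x*(16 - x) + x = x + x*(16 - x))
(-181 + r(-28)) + 3012 = (-181 - 28*(17 - 1*(-28))) + 3012 = (-181 - 28*(17 + 28)) + 3012 = (-181 - 28*45) + 3012 = (-181 - 1260) + 3012 = -1441 + 3012 = 1571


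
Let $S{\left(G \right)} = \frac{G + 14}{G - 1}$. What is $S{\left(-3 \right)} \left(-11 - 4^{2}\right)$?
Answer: $\frac{297}{4} \approx 74.25$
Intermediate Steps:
$S{\left(G \right)} = \frac{14 + G}{-1 + G}$
$S{\left(-3 \right)} \left(-11 - 4^{2}\right) = \frac{14 - 3}{-1 - 3} \left(-11 - 4^{2}\right) = \frac{1}{-4} \cdot 11 \left(-11 - 16\right) = \left(- \frac{1}{4}\right) 11 \left(-11 - 16\right) = \left(- \frac{11}{4}\right) \left(-27\right) = \frac{297}{4}$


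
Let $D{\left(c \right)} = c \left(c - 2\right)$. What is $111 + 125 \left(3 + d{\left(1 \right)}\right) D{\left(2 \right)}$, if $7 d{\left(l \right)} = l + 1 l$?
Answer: $111$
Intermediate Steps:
$d{\left(l \right)} = \frac{2 l}{7}$ ($d{\left(l \right)} = \frac{l + 1 l}{7} = \frac{l + l}{7} = \frac{2 l}{7}$)
$D{\left(c \right)} = c \left(-2 + c\right)$
$111 + 125 \left(3 + d{\left(1 \right)}\right) D{\left(2 \right)} = 111 + 125 \left(3 + \frac{2}{7} \cdot 1\right) 2 \left(-2 + 2\right) = 111 + 125 \left(3 + \frac{2}{7}\right) 2 \cdot 0 = 111 + 125 \cdot \frac{23}{7} \cdot 0 = 111 + 125 \cdot 0 = 111 + 0 = 111$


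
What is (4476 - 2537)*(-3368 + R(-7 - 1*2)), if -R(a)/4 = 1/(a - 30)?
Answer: -254683772/39 ≈ -6.5304e+6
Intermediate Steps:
R(a) = -4/(-30 + a) (R(a) = -4/(a - 30) = -4/(-30 + a))
(4476 - 2537)*(-3368 + R(-7 - 1*2)) = (4476 - 2537)*(-3368 - 4/(-30 + (-7 - 1*2))) = 1939*(-3368 - 4/(-30 + (-7 - 2))) = 1939*(-3368 - 4/(-30 - 9)) = 1939*(-3368 - 4/(-39)) = 1939*(-3368 - 4*(-1/39)) = 1939*(-3368 + 4/39) = 1939*(-131348/39) = -254683772/39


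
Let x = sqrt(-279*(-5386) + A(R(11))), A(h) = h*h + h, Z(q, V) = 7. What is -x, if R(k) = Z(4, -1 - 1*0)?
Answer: -5*sqrt(60110) ≈ -1225.9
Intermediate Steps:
R(k) = 7
A(h) = h + h**2 (A(h) = h**2 + h = h + h**2)
x = 5*sqrt(60110) (x = sqrt(-279*(-5386) + 7*(1 + 7)) = sqrt(1502694 + 7*8) = sqrt(1502694 + 56) = sqrt(1502750) = 5*sqrt(60110) ≈ 1225.9)
-x = -5*sqrt(60110)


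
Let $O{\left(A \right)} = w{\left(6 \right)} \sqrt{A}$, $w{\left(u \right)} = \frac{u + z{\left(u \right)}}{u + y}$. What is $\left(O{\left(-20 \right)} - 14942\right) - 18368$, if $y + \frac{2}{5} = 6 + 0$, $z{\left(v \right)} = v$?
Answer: $-33310 + \frac{60 i \sqrt{5}}{29} \approx -33310.0 + 4.6264 i$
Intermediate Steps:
$y = \frac{28}{5}$ ($y = - \frac{2}{5} + \left(6 + 0\right) = - \frac{2}{5} + 6 = \frac{28}{5} \approx 5.6$)
$w{\left(u \right)} = \frac{2 u}{\frac{28}{5} + u}$ ($w{\left(u \right)} = \frac{u + u}{u + \frac{28}{5}} = \frac{2 u}{\frac{28}{5} + u}$)
$O{\left(A \right)} = \frac{30 \sqrt{A}}{29}$ ($O{\left(A \right)} = 10 \cdot 6 \frac{1}{28 + 5 \cdot 6} \sqrt{A} = 10 \cdot 6 \frac{1}{28 + 30} \sqrt{A} = 10 \cdot 6 \cdot \frac{1}{58} \sqrt{A} = \frac{30 \sqrt{A}}{29}$)
$\left(O{\left(-20 \right)} - 14942\right) - 18368 = \left(\frac{30 \sqrt{-20}}{29} - 14942\right) - 18368 = \left(\frac{30 \cdot 2 i \sqrt{5}}{29} - 14942\right) - 18368 = \left(\frac{60 i \sqrt{5}}{29} - 14942\right) - 18368 = \left(-14942 + \frac{60 i \sqrt{5}}{29}\right) - 18368 = -33310 + \frac{60 i \sqrt{5}}{29}$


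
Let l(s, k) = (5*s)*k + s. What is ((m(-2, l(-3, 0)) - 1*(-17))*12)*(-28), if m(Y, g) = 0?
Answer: -5712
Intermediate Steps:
l(s, k) = s + 5*k*s (l(s, k) = 5*k*s + s = s + 5*k*s)
((m(-2, l(-3, 0)) - 1*(-17))*12)*(-28) = ((0 - 1*(-17))*12)*(-28) = ((0 + 17)*12)*(-28) = (17*12)*(-28) = 204*(-28) = -5712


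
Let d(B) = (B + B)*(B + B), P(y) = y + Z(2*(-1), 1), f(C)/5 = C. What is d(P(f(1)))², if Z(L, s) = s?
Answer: 20736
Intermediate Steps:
f(C) = 5*C
P(y) = 1 + y (P(y) = y + 1 = 1 + y)
d(B) = 4*B² (d(B) = (2*B)*(2*B) = 4*B²)
d(P(f(1)))² = (4*(1 + 5*1)²)² = (4*(1 + 5)²)² = (4*6²)² = (4*36)² = 144² = 20736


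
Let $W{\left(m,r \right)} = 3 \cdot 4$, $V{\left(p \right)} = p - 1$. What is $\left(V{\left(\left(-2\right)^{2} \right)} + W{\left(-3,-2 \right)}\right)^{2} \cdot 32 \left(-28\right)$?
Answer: $-201600$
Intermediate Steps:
$V{\left(p \right)} = -1 + p$ ($V{\left(p \right)} = p - 1 = -1 + p$)
$W{\left(m,r \right)} = 12$
$\left(V{\left(\left(-2\right)^{2} \right)} + W{\left(-3,-2 \right)}\right)^{2} \cdot 32 \left(-28\right) = \left(\left(-1 + \left(-2\right)^{2}\right) + 12\right)^{2} \cdot 32 \left(-28\right) = \left(\left(-1 + 4\right) + 12\right)^{2} \cdot 32 \left(-28\right) = \left(3 + 12\right)^{2} \cdot 32 \left(-28\right) = 15^{2} \cdot 32 \left(-28\right) = 225 \cdot 32 \left(-28\right) = 7200 \left(-28\right) = -201600$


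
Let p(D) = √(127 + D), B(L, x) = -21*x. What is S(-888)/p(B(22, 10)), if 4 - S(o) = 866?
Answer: 862*I*√83/83 ≈ 94.617*I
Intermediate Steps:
S(o) = -862 (S(o) = 4 - 1*866 = 4 - 866 = -862)
S(-888)/p(B(22, 10)) = -862/√(127 - 21*10) = -862/√(127 - 210) = -862*(-I*√83/83) = -(-862)*I*√83/83 = 862*I*√83/83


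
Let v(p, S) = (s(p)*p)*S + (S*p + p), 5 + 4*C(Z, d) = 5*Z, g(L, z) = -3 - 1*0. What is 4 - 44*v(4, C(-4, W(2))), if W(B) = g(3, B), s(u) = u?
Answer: 5328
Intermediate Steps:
g(L, z) = -3 (g(L, z) = -3 + 0 = -3)
W(B) = -3
C(Z, d) = -5/4 + 5*Z/4 (C(Z, d) = -5/4 + (5*Z)/4 = -5/4 + 5*Z/4)
v(p, S) = p + S*p + S*p² (v(p, S) = (p*p)*S + (S*p + p) = p²*S + (p + S*p) = S*p² + (p + S*p) = p + S*p + S*p²)
4 - 44*v(4, C(-4, W(2))) = 4 - 176*(1 + (-5/4 + (5/4)*(-4)) + (-5/4 + (5/4)*(-4))*4) = 4 - 176*(1 + (-5/4 - 5) + (-5/4 - 5)*4) = 4 - 176*(1 - 25/4 - 25/4*4) = 4 - 176*(1 - 25/4 - 25) = 4 - 176*(-121)/4 = 4 - 44*(-121) = 4 + 5324 = 5328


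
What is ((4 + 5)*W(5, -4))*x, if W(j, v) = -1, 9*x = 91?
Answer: -91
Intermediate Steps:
x = 91/9 (x = (⅑)*91 = 91/9 ≈ 10.111)
((4 + 5)*W(5, -4))*x = ((4 + 5)*(-1))*(91/9) = (9*(-1))*(91/9) = -9*91/9 = -91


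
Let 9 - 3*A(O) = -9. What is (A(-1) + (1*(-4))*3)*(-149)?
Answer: 894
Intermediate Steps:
A(O) = 6 (A(O) = 3 - ⅓*(-9) = 3 + 3 = 6)
(A(-1) + (1*(-4))*3)*(-149) = (6 + (1*(-4))*3)*(-149) = (6 - 4*3)*(-149) = (6 - 12)*(-149) = -6*(-149) = 894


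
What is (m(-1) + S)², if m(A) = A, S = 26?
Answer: 625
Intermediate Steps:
(m(-1) + S)² = (-1 + 26)² = 25² = 625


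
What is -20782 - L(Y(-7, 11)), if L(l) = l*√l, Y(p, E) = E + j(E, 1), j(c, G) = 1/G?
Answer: -20782 - 24*√3 ≈ -20824.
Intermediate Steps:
Y(p, E) = 1 + E (Y(p, E) = E + 1/1 = E + 1 = 1 + E)
L(l) = l^(3/2)
-20782 - L(Y(-7, 11)) = -20782 - (1 + 11)^(3/2) = -20782 - 12^(3/2) = -20782 - 24*√3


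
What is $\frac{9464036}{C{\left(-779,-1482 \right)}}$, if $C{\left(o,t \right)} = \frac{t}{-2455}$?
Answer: $\frac{11617104190}{741} \approx 1.5678 \cdot 10^{7}$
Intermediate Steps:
$C{\left(o,t \right)} = - \frac{t}{2455}$ ($C{\left(o,t \right)} = t \left(- \frac{1}{2455}\right) = - \frac{t}{2455}$)
$\frac{9464036}{C{\left(-779,-1482 \right)}} = \frac{9464036}{\left(- \frac{1}{2455}\right) \left(-1482\right)} = \frac{9464036}{\frac{1482}{2455}} = 9464036 \cdot \frac{2455}{1482} = \frac{11617104190}{741}$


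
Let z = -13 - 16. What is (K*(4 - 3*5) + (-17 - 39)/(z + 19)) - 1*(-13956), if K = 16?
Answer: 68928/5 ≈ 13786.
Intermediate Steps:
z = -29
(K*(4 - 3*5) + (-17 - 39)/(z + 19)) - 1*(-13956) = (16*(4 - 3*5) + (-17 - 39)/(-29 + 19)) - 1*(-13956) = (16*(4 - 15) - 56/(-10)) + 13956 = (16*(-11) - 56*(-⅒)) + 13956 = (-176 + 28/5) + 13956 = -852/5 + 13956 = 68928/5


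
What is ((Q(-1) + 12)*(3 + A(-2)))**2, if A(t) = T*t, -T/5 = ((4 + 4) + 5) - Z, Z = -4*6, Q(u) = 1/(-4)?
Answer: 307335961/16 ≈ 1.9209e+7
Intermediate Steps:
Q(u) = -1/4 (Q(u) = 1*(-1/4) = -1/4)
Z = -24
T = -185 (T = -5*(((4 + 4) + 5) - 1*(-24)) = -5*((8 + 5) + 24) = -5*(13 + 24) = -5*37 = -185)
A(t) = -185*t
((Q(-1) + 12)*(3 + A(-2)))**2 = ((-1/4 + 12)*(3 - 185*(-2)))**2 = (47*(3 + 370)/4)**2 = ((47/4)*373)**2 = (17531/4)**2 = 307335961/16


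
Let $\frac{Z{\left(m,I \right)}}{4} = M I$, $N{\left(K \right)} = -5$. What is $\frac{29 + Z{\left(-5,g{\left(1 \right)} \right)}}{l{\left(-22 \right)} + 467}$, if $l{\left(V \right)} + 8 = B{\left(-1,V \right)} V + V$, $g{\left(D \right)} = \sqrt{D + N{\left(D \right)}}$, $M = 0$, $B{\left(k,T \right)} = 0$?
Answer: $\frac{29}{437} \approx 0.066362$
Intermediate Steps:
$g{\left(D \right)} = \sqrt{-5 + D}$ ($g{\left(D \right)} = \sqrt{D - 5} = \sqrt{-5 + D}$)
$Z{\left(m,I \right)} = 0$ ($Z{\left(m,I \right)} = 4 \cdot 0 I = 4 \cdot 0 = 0$)
$l{\left(V \right)} = -8 + V$ ($l{\left(V \right)} = -8 + \left(0 V + V\right) = -8 + \left(0 + V\right) = -8 + V$)
$\frac{29 + Z{\left(-5,g{\left(1 \right)} \right)}}{l{\left(-22 \right)} + 467} = \frac{29 + 0}{\left(-8 - 22\right) + 467} = \frac{29}{-30 + 467} = \frac{29}{437}$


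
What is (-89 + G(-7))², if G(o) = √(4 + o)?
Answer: (89 - I*√3)² ≈ 7918.0 - 308.31*I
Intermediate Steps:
(-89 + G(-7))² = (-89 + √(4 - 7))² = (-89 + √(-3))² = (-89 + I*√3)²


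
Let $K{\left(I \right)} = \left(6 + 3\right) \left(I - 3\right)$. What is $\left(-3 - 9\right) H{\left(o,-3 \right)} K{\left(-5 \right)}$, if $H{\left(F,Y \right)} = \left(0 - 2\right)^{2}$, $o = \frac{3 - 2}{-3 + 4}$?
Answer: $3456$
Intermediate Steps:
$o = 1$ ($o = 1 \cdot 1^{-1} = 1 \cdot 1 = 1$)
$H{\left(F,Y \right)} = 4$ ($H{\left(F,Y \right)} = \left(-2\right)^{2} = 4$)
$K{\left(I \right)} = -27 + 9 I$ ($K{\left(I \right)} = 9 \left(-3 + I\right) = -27 + 9 I$)
$\left(-3 - 9\right) H{\left(o,-3 \right)} K{\left(-5 \right)} = \left(-3 - 9\right) 4 \left(-27 + 9 \left(-5\right)\right) = \left(-3 - 9\right) 4 \left(-27 - 45\right) = \left(-12\right) 4 \left(-72\right) = \left(-48\right) \left(-72\right) = 3456$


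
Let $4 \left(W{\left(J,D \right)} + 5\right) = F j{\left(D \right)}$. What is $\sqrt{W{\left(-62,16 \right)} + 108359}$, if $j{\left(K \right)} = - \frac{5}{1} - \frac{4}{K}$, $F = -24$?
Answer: $\frac{\sqrt{433542}}{2} \approx 329.22$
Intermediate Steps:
$j{\left(K \right)} = -5 - \frac{4}{K}$ ($j{\left(K \right)} = \left(-5\right) 1 - \frac{4}{K} = -5 - \frac{4}{K}$)
$W{\left(J,D \right)} = 25 + \frac{24}{D}$ ($W{\left(J,D \right)} = -5 + \frac{\left(-24\right) \left(-5 - \frac{4}{D}\right)}{4} = -5 + \frac{120 + \frac{96}{D}}{4} = -5 + \left(30 + \frac{24}{D}\right) = 25 + \frac{24}{D}$)
$\sqrt{W{\left(-62,16 \right)} + 108359} = \sqrt{\left(25 + \frac{24}{16}\right) + 108359} = \sqrt{\left(25 + 24 \cdot \frac{1}{16}\right) + 108359} = \sqrt{\left(25 + \frac{3}{2}\right) + 108359} = \sqrt{\frac{53}{2} + 108359} = \sqrt{\frac{216771}{2}} = \frac{\sqrt{433542}}{2}$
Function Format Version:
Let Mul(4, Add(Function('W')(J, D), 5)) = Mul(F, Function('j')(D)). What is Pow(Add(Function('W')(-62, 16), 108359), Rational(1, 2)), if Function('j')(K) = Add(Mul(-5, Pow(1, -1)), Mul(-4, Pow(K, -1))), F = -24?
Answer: Mul(Rational(1, 2), Pow(433542, Rational(1, 2))) ≈ 329.22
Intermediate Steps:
Function('j')(K) = Add(-5, Mul(-4, Pow(K, -1))) (Function('j')(K) = Add(Mul(-5, 1), Mul(-4, Pow(K, -1))) = Add(-5, Mul(-4, Pow(K, -1))))
Function('W')(J, D) = Add(25, Mul(24, Pow(D, -1))) (Function('W')(J, D) = Add(-5, Mul(Rational(1, 4), Mul(-24, Add(-5, Mul(-4, Pow(D, -1)))))) = Add(-5, Mul(Rational(1, 4), Add(120, Mul(96, Pow(D, -1))))) = Add(-5, Add(30, Mul(24, Pow(D, -1)))) = Add(25, Mul(24, Pow(D, -1))))
Pow(Add(Function('W')(-62, 16), 108359), Rational(1, 2)) = Pow(Add(Add(25, Mul(24, Pow(16, -1))), 108359), Rational(1, 2)) = Pow(Add(Add(25, Mul(24, Rational(1, 16))), 108359), Rational(1, 2)) = Pow(Add(Add(25, Rational(3, 2)), 108359), Rational(1, 2)) = Pow(Add(Rational(53, 2), 108359), Rational(1, 2)) = Pow(Rational(216771, 2), Rational(1, 2)) = Mul(Rational(1, 2), Pow(433542, Rational(1, 2)))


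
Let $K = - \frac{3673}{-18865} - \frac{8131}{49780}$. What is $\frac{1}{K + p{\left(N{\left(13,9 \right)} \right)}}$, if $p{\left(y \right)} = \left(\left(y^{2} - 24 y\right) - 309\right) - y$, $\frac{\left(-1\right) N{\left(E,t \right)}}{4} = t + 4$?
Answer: $\frac{37563988}{138800113685} \approx 0.00027063$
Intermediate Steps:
$N{\left(E,t \right)} = -16 - 4 t$ ($N{\left(E,t \right)} = - 4 \left(t + 4\right) = - 4 \left(4 + t\right) = -16 - 4 t$)
$p{\left(y \right)} = -309 + y^{2} - 25 y$ ($p{\left(y \right)} = \left(-309 + y^{2} - 24 y\right) - y = -309 + y^{2} - 25 y$)
$K = \frac{1178025}{37563988}$ ($K = \left(-3673\right) \left(- \frac{1}{18865}\right) - \frac{8131}{49780} = \frac{3673}{18865} - \frac{8131}{49780} = \frac{1178025}{37563988} \approx 0.031361$)
$\frac{1}{K + p{\left(N{\left(13,9 \right)} \right)}} = \frac{1}{\frac{1178025}{37563988} - \left(309 - \left(-16 - 36\right)^{2} + 25 \left(-16 - 36\right)\right)} = \frac{1}{\frac{1178025}{37563988} - \left(-991 - 2704\right)} = \frac{1}{\frac{1178025}{37563988} + \left(-309 + 2704 + 1300\right)} = \frac{1}{\frac{1178025}{37563988} + 3695} = \frac{1}{\frac{138800113685}{37563988}} = \frac{37563988}{138800113685}$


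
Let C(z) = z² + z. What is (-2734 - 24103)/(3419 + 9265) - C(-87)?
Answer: -94928525/12684 ≈ -7484.1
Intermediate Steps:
C(z) = z + z²
(-2734 - 24103)/(3419 + 9265) - C(-87) = (-2734 - 24103)/(3419 + 9265) - (-87)*(1 - 87) = -26837/12684 - (-87)*(-86) = -26837*1/12684 - 1*7482 = -26837/12684 - 7482 = -94928525/12684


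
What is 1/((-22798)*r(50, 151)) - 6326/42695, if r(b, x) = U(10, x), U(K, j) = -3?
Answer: -432617749/2920081830 ≈ -0.14815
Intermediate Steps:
r(b, x) = -3
1/((-22798)*r(50, 151)) - 6326/42695 = 1/(-22798*(-3)) - 6326/42695 = -1/22798*(-⅓) - 6326*1/42695 = 1/68394 - 6326/42695 = -432617749/2920081830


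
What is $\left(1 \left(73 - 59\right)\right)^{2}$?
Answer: $196$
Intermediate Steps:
$\left(1 \left(73 - 59\right)\right)^{2} = \left(1 \cdot 14\right)^{2} = 14^{2} = 196$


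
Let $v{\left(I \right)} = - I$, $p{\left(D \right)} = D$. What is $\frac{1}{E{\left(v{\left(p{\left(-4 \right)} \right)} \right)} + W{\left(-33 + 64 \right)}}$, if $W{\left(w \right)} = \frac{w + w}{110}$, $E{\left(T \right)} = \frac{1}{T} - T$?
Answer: $- \frac{220}{701} \approx -0.31384$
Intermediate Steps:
$W{\left(w \right)} = \frac{w}{55}$ ($W{\left(w \right)} = \frac{2 w}{110} = \frac{w}{55}$)
$\frac{1}{E{\left(v{\left(p{\left(-4 \right)} \right)} \right)} + W{\left(-33 + 64 \right)}} = \frac{1}{\left(\frac{1}{\left(-1\right) \left(-4\right)} - \left(-1\right) \left(-4\right)\right) + \frac{-33 + 64}{55}} = \frac{1}{\left(\frac{1}{4} - 4\right) + \frac{1}{55} \cdot 31} = \frac{1}{\left(\frac{1}{4} - 4\right) + \frac{31}{55}} = \frac{1}{- \frac{15}{4} + \frac{31}{55}} = \frac{1}{- \frac{701}{220}} = - \frac{220}{701}$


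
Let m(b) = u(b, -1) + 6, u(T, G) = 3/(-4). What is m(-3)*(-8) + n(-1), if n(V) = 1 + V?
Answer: -42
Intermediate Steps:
u(T, G) = -3/4 (u(T, G) = 3*(-1/4) = -3/4)
m(b) = 21/4 (m(b) = -3/4 + 6 = 21/4)
m(-3)*(-8) + n(-1) = (21/4)*(-8) + (1 - 1) = -42 + 0 = -42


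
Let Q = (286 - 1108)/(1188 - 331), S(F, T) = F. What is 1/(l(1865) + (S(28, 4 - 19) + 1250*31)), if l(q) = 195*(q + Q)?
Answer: 857/344741931 ≈ 2.4859e-6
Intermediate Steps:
Q = -822/857 ≈ -0.95916
l(q) = -160290/857 + 195*q (l(q) = 195*(q - 822/857) = 195*(-822/857 + q) = -160290/857 + 195*q)
1/(l(1865) + (S(28, 4 - 19) + 1250*31)) = 1/((-160290/857 + 195*1865) + (28 + 1250*31)) = 1/((-160290/857 + 363675) + (28 + 38750)) = 1/(311509185/857 + 38778) = 1/(344741931/857) = 857/344741931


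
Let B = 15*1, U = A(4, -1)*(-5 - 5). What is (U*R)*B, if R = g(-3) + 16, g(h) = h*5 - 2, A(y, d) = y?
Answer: 600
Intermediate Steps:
g(h) = -2 + 5*h (g(h) = 5*h - 2 = -2 + 5*h)
U = -40 (U = 4*(-5 - 5) = 4*(-10) = -40)
B = 15
R = -1 (R = (-2 + 5*(-3)) + 16 = (-2 - 15) + 16 = -17 + 16 = -1)
(U*R)*B = -40*(-1)*15 = 40*15 = 600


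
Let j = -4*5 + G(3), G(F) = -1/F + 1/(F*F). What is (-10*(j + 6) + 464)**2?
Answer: 29767936/81 ≈ 3.6751e+5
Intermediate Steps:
G(F) = F**(-2) - 1/F (G(F) = -1/F + F**(-2) = F**(-2) - 1/F)
j = -182/9 (j = -4*5 + (1 - 1*3)/3**2 = -20 + (1 - 3)/9 = -20 + (1/9)*(-2) = -20 - 2/9 = -182/9 ≈ -20.222)
(-10*(j + 6) + 464)**2 = (-10*(-182/9 + 6) + 464)**2 = (-10*(-128/9) + 464)**2 = (1280/9 + 464)**2 = (5456/9)**2 = 29767936/81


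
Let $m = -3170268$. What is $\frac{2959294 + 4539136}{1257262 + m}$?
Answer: $- \frac{3749215}{956503} \approx -3.9197$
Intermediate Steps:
$\frac{2959294 + 4539136}{1257262 + m} = \frac{2959294 + 4539136}{1257262 - 3170268} = \frac{7498430}{-1913006} = 7498430 \left(- \frac{1}{1913006}\right) = - \frac{3749215}{956503}$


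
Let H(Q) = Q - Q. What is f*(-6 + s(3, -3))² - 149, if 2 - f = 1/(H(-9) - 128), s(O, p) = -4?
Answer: 1657/32 ≈ 51.781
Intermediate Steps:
H(Q) = 0
f = 257/128 (f = 2 - 1/(0 - 128) = 2 - 1/(-128) = 2 - 1*(-1/128) = 2 + 1/128 = 257/128 ≈ 2.0078)
f*(-6 + s(3, -3))² - 149 = 257*(-6 - 4)²/128 - 149 = (257/128)*(-10)² - 149 = (257/128)*100 - 149 = 6425/32 - 149 = 1657/32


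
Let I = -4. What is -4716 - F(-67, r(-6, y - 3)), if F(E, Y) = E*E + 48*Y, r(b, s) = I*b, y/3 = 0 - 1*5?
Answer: -10357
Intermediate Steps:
y = -15 (y = 3*(0 - 1*5) = 3*(0 - 5) = 3*(-5) = -15)
r(b, s) = -4*b
F(E, Y) = E² + 48*Y
-4716 - F(-67, r(-6, y - 3)) = -4716 - ((-67)² + 48*(-4*(-6))) = -4716 - (4489 + 48*24) = -4716 - (4489 + 1152) = -4716 - 1*5641 = -4716 - 5641 = -10357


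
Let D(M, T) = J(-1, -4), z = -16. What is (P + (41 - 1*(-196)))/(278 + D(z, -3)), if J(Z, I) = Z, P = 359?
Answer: 596/277 ≈ 2.1516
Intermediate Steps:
D(M, T) = -1
(P + (41 - 1*(-196)))/(278 + D(z, -3)) = (359 + (41 - 1*(-196)))/(278 - 1) = (359 + (41 + 196))/277 = (359 + 237)*(1/277) = 596*(1/277) = 596/277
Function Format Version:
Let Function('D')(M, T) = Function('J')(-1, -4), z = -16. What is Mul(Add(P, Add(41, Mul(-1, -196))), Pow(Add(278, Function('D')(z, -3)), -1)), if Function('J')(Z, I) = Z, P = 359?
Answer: Rational(596, 277) ≈ 2.1516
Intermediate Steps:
Function('D')(M, T) = -1
Mul(Add(P, Add(41, Mul(-1, -196))), Pow(Add(278, Function('D')(z, -3)), -1)) = Mul(Add(359, Add(41, Mul(-1, -196))), Pow(Add(278, -1), -1)) = Mul(Add(359, Add(41, 196)), Pow(277, -1)) = Mul(Add(359, 237), Rational(1, 277)) = Mul(596, Rational(1, 277)) = Rational(596, 277)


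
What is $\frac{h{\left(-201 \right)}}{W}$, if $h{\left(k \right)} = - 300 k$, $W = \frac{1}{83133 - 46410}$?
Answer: $2214396900$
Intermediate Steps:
$W = \frac{1}{36723} \approx 2.7231 \cdot 10^{-5}$
$\frac{h{\left(-201 \right)}}{W} = \left(-300\right) \left(-201\right) \frac{1}{\frac{1}{36723}} = 60300 \cdot 36723 = 2214396900$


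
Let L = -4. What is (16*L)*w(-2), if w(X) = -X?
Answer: -128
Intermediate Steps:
(16*L)*w(-2) = (16*(-4))*(-1*(-2)) = -64*2 = -128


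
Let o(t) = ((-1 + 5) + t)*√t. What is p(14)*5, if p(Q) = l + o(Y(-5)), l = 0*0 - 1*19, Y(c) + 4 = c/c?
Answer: -95 + 5*I*√3 ≈ -95.0 + 8.6602*I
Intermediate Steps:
Y(c) = -3 (Y(c) = -4 + c/c = -4 + 1 = -3)
l = -19 (l = 0 - 19 = -19)
o(t) = √t*(4 + t) (o(t) = (4 + t)*√t = √t*(4 + t))
p(Q) = -19 + I*√3 (p(Q) = -19 + √(-3)*(4 - 3) = -19 + (I*√3)*1 = -19 + I*√3)
p(14)*5 = (-19 + I*√3)*5 = -95 + 5*I*√3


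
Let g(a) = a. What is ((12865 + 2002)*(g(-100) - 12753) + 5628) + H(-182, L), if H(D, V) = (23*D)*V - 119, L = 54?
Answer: -191306086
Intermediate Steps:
H(D, V) = -119 + 23*D*V (H(D, V) = 23*D*V - 119 = -119 + 23*D*V)
((12865 + 2002)*(g(-100) - 12753) + 5628) + H(-182, L) = ((12865 + 2002)*(-100 - 12753) + 5628) + (-119 + 23*(-182)*54) = (14867*(-12853) + 5628) + (-119 - 226044) = (-191085551 + 5628) - 226163 = -191079923 - 226163 = -191306086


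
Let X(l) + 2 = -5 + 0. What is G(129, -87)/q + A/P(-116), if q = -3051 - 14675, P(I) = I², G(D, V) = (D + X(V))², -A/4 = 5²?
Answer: -25256463/29815132 ≈ -0.84710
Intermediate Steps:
X(l) = -7 (X(l) = -2 + (-5 + 0) = -2 - 5 = -7)
A = -100 (A = -4*5² = -4*25 = -100)
G(D, V) = (-7 + D)² (G(D, V) = (D - 7)² = (-7 + D)²)
q = -17726
G(129, -87)/q + A/P(-116) = (-7 + 129)²/(-17726) - 100/((-116)²) = 122²*(-1/17726) - 100/13456 = 14884*(-1/17726) - 100*1/13456 = -7442/8863 - 25/3364 = -25256463/29815132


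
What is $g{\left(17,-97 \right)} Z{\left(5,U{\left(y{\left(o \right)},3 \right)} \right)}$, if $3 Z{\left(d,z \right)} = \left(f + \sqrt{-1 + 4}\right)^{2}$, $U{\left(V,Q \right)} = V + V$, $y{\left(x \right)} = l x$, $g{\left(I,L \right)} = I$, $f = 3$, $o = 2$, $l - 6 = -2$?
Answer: $68 + 34 \sqrt{3} \approx 126.89$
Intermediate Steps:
$l = 4$ ($l = 6 - 2 = 4$)
$y{\left(x \right)} = 4 x$
$U{\left(V,Q \right)} = 2 V$
$Z{\left(d,z \right)} = \frac{\left(3 + \sqrt{3}\right)^{2}}{3}$ ($Z{\left(d,z \right)} = \frac{\left(3 + \sqrt{-1 + 4}\right)^{2}}{3} = \frac{\left(3 + \sqrt{3}\right)^{2}}{3}$)
$g{\left(17,-97 \right)} Z{\left(5,U{\left(y{\left(o \right)},3 \right)} \right)} = 17 \left(4 + 2 \sqrt{3}\right) = 68 + 34 \sqrt{3}$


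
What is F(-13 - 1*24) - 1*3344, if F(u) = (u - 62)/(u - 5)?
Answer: -46783/14 ≈ -3341.6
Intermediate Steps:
F(u) = (-62 + u)/(-5 + u)
F(-13 - 1*24) - 1*3344 = (-62 + (-13 - 1*24))/(-5 + (-13 - 1*24)) - 1*3344 = (-62 + (-13 - 24))/(-5 + (-13 - 24)) - 3344 = (-62 - 37)/(-5 - 37) - 3344 = -99/(-42) - 3344 = -1/42*(-99) - 3344 = 33/14 - 3344 = -46783/14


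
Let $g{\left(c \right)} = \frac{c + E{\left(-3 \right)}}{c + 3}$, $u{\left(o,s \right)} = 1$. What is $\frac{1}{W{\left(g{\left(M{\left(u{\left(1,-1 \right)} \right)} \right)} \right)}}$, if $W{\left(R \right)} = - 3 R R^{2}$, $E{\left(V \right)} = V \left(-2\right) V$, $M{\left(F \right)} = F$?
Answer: $\frac{64}{14739} \approx 0.0043422$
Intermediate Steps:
$E{\left(V \right)} = - 2 V^{2}$ ($E{\left(V \right)} = - 2 V V = - 2 V^{2}$)
$g{\left(c \right)} = \frac{-18 + c}{3 + c}$ ($g{\left(c \right)} = \frac{c - 2 \left(-3\right)^{2}}{c + 3} = \frac{c - 18}{3 + c} = \frac{-18 + c}{3 + c}$)
$W{\left(R \right)} = - 3 R^{3}$
$\frac{1}{W{\left(g{\left(M{\left(u{\left(1,-1 \right)} \right)} \right)} \right)}} = \frac{1}{\left(-3\right) \left(\frac{-18 + 1}{3 + 1}\right)^{3}} = \frac{1}{\left(-3\right) \left(\frac{1}{4} \left(-17\right)\right)^{3}} = \frac{1}{\left(-3\right) \left(- \frac{17}{4}\right)^{3}} = \frac{1}{\left(-3\right) \left(- \frac{4913}{64}\right)} = \frac{1}{\frac{14739}{64}} = \frac{64}{14739}$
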